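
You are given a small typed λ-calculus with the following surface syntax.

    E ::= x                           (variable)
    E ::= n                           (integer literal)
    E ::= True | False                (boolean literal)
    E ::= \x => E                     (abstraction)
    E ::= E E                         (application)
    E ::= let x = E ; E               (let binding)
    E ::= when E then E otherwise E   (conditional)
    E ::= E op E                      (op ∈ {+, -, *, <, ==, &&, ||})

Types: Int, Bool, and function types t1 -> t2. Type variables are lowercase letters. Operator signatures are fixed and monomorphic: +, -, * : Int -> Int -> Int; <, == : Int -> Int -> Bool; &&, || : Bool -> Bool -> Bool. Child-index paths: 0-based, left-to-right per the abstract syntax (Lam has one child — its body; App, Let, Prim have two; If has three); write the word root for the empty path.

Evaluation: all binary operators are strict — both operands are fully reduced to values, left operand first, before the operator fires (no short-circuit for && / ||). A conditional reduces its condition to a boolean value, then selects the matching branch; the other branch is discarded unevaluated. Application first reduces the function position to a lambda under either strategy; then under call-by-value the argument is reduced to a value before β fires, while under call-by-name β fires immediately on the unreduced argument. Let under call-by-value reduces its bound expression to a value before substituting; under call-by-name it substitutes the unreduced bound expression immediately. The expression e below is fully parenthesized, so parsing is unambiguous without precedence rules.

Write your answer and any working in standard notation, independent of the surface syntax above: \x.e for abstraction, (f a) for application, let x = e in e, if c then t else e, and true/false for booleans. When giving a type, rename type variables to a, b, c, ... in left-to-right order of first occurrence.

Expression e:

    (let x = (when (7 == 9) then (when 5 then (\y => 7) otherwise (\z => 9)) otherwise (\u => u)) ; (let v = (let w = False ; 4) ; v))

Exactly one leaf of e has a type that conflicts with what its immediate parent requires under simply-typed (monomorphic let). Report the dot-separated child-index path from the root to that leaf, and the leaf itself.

Trace:
  unify Int ~ Int
  unify Int ~ Int
  unify Bool ~ Bool
  unify Int ~ Bool
  FAIL: mismatch Int ~ Bool

Answer: 0.1.0 : 5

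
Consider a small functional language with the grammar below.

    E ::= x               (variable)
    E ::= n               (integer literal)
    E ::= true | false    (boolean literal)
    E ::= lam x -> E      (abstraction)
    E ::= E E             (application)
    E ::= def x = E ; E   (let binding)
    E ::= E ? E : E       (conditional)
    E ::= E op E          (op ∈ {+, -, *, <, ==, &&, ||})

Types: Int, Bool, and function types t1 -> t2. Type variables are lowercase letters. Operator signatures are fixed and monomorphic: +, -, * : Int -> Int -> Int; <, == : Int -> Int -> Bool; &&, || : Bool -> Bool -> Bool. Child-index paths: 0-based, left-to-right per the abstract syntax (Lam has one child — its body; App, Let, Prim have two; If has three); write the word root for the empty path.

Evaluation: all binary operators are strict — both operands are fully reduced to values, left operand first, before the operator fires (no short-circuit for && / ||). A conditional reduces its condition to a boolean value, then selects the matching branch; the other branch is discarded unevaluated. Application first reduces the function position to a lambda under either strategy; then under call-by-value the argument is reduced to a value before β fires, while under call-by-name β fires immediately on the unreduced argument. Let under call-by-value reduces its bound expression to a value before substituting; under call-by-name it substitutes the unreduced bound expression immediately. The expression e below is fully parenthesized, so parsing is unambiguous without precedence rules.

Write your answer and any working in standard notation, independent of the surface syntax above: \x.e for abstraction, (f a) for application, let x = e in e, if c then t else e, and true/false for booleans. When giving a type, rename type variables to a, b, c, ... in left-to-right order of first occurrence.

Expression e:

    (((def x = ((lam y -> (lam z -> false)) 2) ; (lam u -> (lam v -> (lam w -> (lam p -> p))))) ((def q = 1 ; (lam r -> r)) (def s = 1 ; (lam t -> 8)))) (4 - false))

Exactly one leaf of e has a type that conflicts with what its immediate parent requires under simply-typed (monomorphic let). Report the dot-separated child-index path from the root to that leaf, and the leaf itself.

Working:
\z._ : b -> Bool
\y._ : a -> b -> Bool
  unify a -> b -> Bool ~ Int -> c
  unify a ~ Int
  unify b -> Bool ~ c
_ _ : b -> Bool
let x : b -> Bool
p : g
\p._ : g -> g
\w._ : f -> g -> g
\v._ : e -> f -> g -> g
\u._ : d -> e -> f -> g -> g
let q : Int
r : h
\r._ : h -> h
let s : Int
\t._ : i -> Int
  unify h -> h ~ (i -> Int) -> j
  unify h ~ i -> Int
  unify i -> Int ~ j
_ _ : i -> Int
  unify d -> e -> f -> g -> g ~ (i -> Int) -> k
  unify d ~ i -> Int
  unify e -> f -> g -> g ~ k
_ _ : e -> f -> g -> g
  unify Int ~ Int
  unify Bool ~ Int
  FAIL: mismatch Bool ~ Int

Answer: 1.1 : false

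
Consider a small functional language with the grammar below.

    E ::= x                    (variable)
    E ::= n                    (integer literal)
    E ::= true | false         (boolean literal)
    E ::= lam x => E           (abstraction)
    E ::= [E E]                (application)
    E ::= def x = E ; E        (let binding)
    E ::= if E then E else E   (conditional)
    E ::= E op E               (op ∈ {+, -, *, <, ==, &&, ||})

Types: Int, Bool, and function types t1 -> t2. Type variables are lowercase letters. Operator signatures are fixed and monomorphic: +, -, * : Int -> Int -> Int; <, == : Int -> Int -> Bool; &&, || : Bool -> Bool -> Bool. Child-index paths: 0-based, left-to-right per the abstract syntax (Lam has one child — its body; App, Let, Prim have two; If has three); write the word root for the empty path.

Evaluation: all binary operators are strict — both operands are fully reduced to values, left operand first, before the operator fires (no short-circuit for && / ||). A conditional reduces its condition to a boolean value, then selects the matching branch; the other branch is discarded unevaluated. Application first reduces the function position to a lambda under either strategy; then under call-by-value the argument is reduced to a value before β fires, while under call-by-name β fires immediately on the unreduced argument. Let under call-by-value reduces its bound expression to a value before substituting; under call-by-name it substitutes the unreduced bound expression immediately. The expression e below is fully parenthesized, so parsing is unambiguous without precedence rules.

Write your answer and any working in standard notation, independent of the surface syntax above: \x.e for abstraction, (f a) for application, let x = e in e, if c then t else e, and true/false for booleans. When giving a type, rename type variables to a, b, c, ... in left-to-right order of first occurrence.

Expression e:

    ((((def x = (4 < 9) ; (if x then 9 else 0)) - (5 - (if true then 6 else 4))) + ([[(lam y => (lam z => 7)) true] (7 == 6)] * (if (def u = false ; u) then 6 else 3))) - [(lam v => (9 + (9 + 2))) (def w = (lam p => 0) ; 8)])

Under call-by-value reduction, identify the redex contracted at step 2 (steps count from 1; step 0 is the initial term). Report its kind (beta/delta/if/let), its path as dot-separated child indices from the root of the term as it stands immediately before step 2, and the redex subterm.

Answer: let at 0.0.0 : (let x = true in (if x then 9 else 0))

Working:
step 0: ((((let x = (4 < 9) in (if x then 9 else 0)) - (5 - (if true then 6 else 4))) + ((((\y.(\z.7)) true) (7 == 6)) * (if (let u = false in u) then 6 else 3))) - ((\v.(9 + (9 + 2))) (let w = (\p.0) in 8)))
step 1: [delta@0.0.0.0] ((((let x = true in (if x then 9 else 0)) - (5 - (if true then 6 else 4))) + ((((\y.(\z.7)) true) (7 == 6)) * (if (let u = false in u) then 6 else 3))) - ((\v.(9 + (9 + 2))) (let w = (\p.0) in 8)))
step 2: [let@0.0.0] ((((if true then 9 else 0) - (5 - (if true then 6 else 4))) + ((((\y.(\z.7)) true) (7 == 6)) * (if (let u = false in u) then 6 else 3))) - ((\v.(9 + (9 + 2))) (let w = (\p.0) in 8)))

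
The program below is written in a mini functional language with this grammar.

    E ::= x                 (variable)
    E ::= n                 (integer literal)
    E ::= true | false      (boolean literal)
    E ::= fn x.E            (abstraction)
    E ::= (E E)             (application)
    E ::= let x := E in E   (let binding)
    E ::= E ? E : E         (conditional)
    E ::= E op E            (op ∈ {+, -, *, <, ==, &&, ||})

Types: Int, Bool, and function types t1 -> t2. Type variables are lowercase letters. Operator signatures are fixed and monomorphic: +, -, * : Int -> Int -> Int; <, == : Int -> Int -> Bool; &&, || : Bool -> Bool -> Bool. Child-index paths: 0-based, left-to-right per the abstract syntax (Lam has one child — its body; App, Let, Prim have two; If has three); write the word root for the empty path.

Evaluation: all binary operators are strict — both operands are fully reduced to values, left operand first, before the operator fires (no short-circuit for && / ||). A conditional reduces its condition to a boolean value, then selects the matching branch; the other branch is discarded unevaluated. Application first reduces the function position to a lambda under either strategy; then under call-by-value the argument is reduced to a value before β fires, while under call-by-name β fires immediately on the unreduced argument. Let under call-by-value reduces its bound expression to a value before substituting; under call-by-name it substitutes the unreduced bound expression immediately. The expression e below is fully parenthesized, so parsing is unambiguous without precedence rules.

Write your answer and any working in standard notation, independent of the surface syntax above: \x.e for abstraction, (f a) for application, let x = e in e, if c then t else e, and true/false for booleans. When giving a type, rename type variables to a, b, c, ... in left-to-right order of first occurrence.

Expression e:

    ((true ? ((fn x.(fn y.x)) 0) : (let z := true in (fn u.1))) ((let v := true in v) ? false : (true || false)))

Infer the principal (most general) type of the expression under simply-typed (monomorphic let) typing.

Working:
  unify Bool ~ Bool
x : a
\y._ : b -> a
\x._ : a -> b -> a
  unify a -> b -> a ~ Int -> c
  unify a ~ Int
  unify b -> Int ~ c
_ _ : b -> Int
let z : Bool
\u._ : d -> Int
  unify b -> Int ~ d -> Int
  unify b ~ d
  unify Int ~ Int
let v : Bool
v : Bool
  unify Bool ~ Bool
  unify Bool ~ Bool
  unify Bool ~ Bool
  unify Bool ~ Bool
  unify d -> Int ~ Bool -> e
  unify d ~ Bool
  unify Int ~ e
_ _ : Int

Answer: Int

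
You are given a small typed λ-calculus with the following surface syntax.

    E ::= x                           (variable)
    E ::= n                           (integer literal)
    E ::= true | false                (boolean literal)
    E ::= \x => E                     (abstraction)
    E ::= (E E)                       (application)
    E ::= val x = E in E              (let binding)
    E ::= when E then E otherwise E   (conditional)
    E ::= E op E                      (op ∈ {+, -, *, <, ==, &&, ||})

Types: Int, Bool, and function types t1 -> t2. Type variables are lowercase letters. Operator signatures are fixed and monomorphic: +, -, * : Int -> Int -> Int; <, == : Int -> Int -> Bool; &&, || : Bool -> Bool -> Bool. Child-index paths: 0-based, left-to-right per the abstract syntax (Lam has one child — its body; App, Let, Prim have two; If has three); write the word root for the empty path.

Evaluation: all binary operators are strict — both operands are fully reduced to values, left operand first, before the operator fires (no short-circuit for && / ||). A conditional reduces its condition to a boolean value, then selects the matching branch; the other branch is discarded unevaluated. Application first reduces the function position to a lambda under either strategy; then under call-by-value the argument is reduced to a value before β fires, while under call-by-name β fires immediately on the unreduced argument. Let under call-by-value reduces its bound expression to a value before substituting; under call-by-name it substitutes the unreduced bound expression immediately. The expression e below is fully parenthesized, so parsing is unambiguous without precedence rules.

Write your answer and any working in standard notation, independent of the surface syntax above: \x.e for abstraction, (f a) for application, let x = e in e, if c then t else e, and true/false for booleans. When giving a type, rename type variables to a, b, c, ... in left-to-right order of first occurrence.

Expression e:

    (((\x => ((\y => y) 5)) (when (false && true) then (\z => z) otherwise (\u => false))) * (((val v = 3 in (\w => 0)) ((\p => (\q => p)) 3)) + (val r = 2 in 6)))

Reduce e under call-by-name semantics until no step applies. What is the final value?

Trace:
step 0: (((\x.((\y.y) 5)) (if (false && true) then (\z.z) else (\u.false))) * (((let v = 3 in (\w.0)) ((\p.(\q.p)) 3)) + (let r = 2 in 6)))
step 1: [beta@0] (((\y.y) 5) * (((let v = 3 in (\w.0)) ((\p.(\q.p)) 3)) + (let r = 2 in 6)))
step 2: [beta@0] (5 * (((let v = 3 in (\w.0)) ((\p.(\q.p)) 3)) + (let r = 2 in 6)))
step 3: [let@1.0.0] (5 * (((\w.0) ((\p.(\q.p)) 3)) + (let r = 2 in 6)))
step 4: [beta@1.0] (5 * (0 + (let r = 2 in 6)))
step 5: [let@1.1] (5 * (0 + 6))
step 6: [delta@1] (5 * 6)
step 7: [delta@root] 30

Answer: 30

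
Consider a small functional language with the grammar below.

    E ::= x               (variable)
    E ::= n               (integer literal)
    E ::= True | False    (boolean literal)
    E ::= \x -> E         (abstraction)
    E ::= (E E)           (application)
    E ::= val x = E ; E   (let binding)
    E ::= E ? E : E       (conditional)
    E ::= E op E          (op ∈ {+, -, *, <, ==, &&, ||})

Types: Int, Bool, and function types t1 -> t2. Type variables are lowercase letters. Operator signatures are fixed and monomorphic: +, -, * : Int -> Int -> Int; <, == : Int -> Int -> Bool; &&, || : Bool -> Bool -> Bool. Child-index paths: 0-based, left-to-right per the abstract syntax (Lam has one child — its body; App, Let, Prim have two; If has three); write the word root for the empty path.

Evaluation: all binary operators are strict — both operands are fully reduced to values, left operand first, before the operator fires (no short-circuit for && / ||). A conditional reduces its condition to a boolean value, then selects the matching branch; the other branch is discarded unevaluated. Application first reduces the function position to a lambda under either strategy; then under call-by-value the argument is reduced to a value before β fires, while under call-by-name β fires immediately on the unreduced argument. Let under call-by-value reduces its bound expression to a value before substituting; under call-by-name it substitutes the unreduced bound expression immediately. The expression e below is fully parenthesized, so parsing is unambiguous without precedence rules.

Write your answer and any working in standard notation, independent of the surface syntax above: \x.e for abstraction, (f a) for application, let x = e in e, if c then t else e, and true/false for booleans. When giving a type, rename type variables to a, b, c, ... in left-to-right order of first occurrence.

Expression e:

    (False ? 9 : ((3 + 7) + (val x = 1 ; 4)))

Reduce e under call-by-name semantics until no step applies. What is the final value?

Working:
step 0: (if false then 9 else ((3 + 7) + (let x = 1 in 4)))
step 1: [if@root] ((3 + 7) + (let x = 1 in 4))
step 2: [delta@0] (10 + (let x = 1 in 4))
step 3: [let@1] (10 + 4)
step 4: [delta@root] 14

Answer: 14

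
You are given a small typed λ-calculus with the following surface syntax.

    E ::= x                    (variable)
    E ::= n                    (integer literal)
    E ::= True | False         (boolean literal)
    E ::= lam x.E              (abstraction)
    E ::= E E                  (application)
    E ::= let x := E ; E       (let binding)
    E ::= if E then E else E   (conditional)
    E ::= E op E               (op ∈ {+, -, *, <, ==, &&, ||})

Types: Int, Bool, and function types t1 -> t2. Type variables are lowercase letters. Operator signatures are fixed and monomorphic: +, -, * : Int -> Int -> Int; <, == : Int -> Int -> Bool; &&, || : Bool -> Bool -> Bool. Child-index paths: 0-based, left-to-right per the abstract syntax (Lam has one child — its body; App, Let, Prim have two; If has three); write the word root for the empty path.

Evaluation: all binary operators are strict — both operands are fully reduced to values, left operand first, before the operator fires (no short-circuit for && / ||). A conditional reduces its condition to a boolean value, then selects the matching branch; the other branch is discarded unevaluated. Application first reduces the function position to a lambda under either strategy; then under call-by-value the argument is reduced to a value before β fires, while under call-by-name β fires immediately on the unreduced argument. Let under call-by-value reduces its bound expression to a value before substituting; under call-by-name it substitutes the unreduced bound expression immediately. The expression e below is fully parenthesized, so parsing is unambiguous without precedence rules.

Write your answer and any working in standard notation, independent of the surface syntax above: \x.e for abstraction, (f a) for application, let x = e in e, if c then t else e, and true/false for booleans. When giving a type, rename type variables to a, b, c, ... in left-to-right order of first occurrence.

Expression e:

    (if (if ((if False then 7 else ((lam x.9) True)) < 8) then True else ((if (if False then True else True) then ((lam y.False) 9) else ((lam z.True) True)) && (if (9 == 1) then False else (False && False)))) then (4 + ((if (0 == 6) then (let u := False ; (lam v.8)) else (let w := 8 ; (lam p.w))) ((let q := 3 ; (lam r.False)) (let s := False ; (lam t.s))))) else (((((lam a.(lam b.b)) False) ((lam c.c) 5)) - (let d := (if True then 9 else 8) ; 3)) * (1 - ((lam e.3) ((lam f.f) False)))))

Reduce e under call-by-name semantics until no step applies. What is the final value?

Working:
step 0: (if (if ((if false then 7 else ((\x.9) true)) < 8) then true else ((if (if false then true else true) then ((\y.false) 9) else ((\z.true) true)) && (if (9 == 1) then false else (false && false)))) then (4 + ((if (0 == 6) then (let u = false in (\v.8)) else (let w = 8 in (\p.w))) ((let q = 3 in (\r.false)) (let s = false in (\t.s))))) else (((((\a.(\b.b)) false) ((\c.c) 5)) - (let d = (if true then 9 else 8) in 3)) * (1 - ((\e.3) ((\f.f) false)))))
step 1: [if@0.0.0] (if (if (((\x.9) true) < 8) then true else ((if (if false then true else true) then ((\y.false) 9) else ((\z.true) true)) && (if (9 == 1) then false else (false && false)))) then (4 + ((if (0 == 6) then (let u = false in (\v.8)) else (let w = 8 in (\p.w))) ((let q = 3 in (\r.false)) (let s = false in (\t.s))))) else (((((\a.(\b.b)) false) ((\c.c) 5)) - (let d = (if true then 9 else 8) in 3)) * (1 - ((\e.3) ((\f.f) false)))))
step 2: [beta@0.0.0] (if (if (9 < 8) then true else ((if (if false then true else true) then ((\y.false) 9) else ((\z.true) true)) && (if (9 == 1) then false else (false && false)))) then (4 + ((if (0 == 6) then (let u = false in (\v.8)) else (let w = 8 in (\p.w))) ((let q = 3 in (\r.false)) (let s = false in (\t.s))))) else (((((\a.(\b.b)) false) ((\c.c) 5)) - (let d = (if true then 9 else 8) in 3)) * (1 - ((\e.3) ((\f.f) false)))))
step 3: [delta@0.0] (if (if false then true else ((if (if false then true else true) then ((\y.false) 9) else ((\z.true) true)) && (if (9 == 1) then false else (false && false)))) then (4 + ((if (0 == 6) then (let u = false in (\v.8)) else (let w = 8 in (\p.w))) ((let q = 3 in (\r.false)) (let s = false in (\t.s))))) else (((((\a.(\b.b)) false) ((\c.c) 5)) - (let d = (if true then 9 else 8) in 3)) * (1 - ((\e.3) ((\f.f) false)))))
step 4: [if@0] (if ((if (if false then true else true) then ((\y.false) 9) else ((\z.true) true)) && (if (9 == 1) then false else (false && false))) then (4 + ((if (0 == 6) then (let u = false in (\v.8)) else (let w = 8 in (\p.w))) ((let q = 3 in (\r.false)) (let s = false in (\t.s))))) else (((((\a.(\b.b)) false) ((\c.c) 5)) - (let d = (if true then 9 else 8) in 3)) * (1 - ((\e.3) ((\f.f) false)))))
step 5: [if@0.0.0] (if ((if true then ((\y.false) 9) else ((\z.true) true)) && (if (9 == 1) then false else (false && false))) then (4 + ((if (0 == 6) then (let u = false in (\v.8)) else (let w = 8 in (\p.w))) ((let q = 3 in (\r.false)) (let s = false in (\t.s))))) else (((((\a.(\b.b)) false) ((\c.c) 5)) - (let d = (if true then 9 else 8) in 3)) * (1 - ((\e.3) ((\f.f) false)))))
step 6: [if@0.0] (if (((\y.false) 9) && (if (9 == 1) then false else (false && false))) then (4 + ((if (0 == 6) then (let u = false in (\v.8)) else (let w = 8 in (\p.w))) ((let q = 3 in (\r.false)) (let s = false in (\t.s))))) else (((((\a.(\b.b)) false) ((\c.c) 5)) - (let d = (if true then 9 else 8) in 3)) * (1 - ((\e.3) ((\f.f) false)))))
step 7: [beta@0.0] (if (false && (if (9 == 1) then false else (false && false))) then (4 + ((if (0 == 6) then (let u = false in (\v.8)) else (let w = 8 in (\p.w))) ((let q = 3 in (\r.false)) (let s = false in (\t.s))))) else (((((\a.(\b.b)) false) ((\c.c) 5)) - (let d = (if true then 9 else 8) in 3)) * (1 - ((\e.3) ((\f.f) false)))))
step 8: [delta@0.1.0] (if (false && (if false then false else (false && false))) then (4 + ((if (0 == 6) then (let u = false in (\v.8)) else (let w = 8 in (\p.w))) ((let q = 3 in (\r.false)) (let s = false in (\t.s))))) else (((((\a.(\b.b)) false) ((\c.c) 5)) - (let d = (if true then 9 else 8) in 3)) * (1 - ((\e.3) ((\f.f) false)))))
step 9: [if@0.1] (if (false && (false && false)) then (4 + ((if (0 == 6) then (let u = false in (\v.8)) else (let w = 8 in (\p.w))) ((let q = 3 in (\r.false)) (let s = false in (\t.s))))) else (((((\a.(\b.b)) false) ((\c.c) 5)) - (let d = (if true then 9 else 8) in 3)) * (1 - ((\e.3) ((\f.f) false)))))
step 10: [delta@0.1] (if (false && false) then (4 + ((if (0 == 6) then (let u = false in (\v.8)) else (let w = 8 in (\p.w))) ((let q = 3 in (\r.false)) (let s = false in (\t.s))))) else (((((\a.(\b.b)) false) ((\c.c) 5)) - (let d = (if true then 9 else 8) in 3)) * (1 - ((\e.3) ((\f.f) false)))))
step 11: [delta@0] (if false then (4 + ((if (0 == 6) then (let u = false in (\v.8)) else (let w = 8 in (\p.w))) ((let q = 3 in (\r.false)) (let s = false in (\t.s))))) else (((((\a.(\b.b)) false) ((\c.c) 5)) - (let d = (if true then 9 else 8) in 3)) * (1 - ((\e.3) ((\f.f) false)))))
step 12: [if@root] (((((\a.(\b.b)) false) ((\c.c) 5)) - (let d = (if true then 9 else 8) in 3)) * (1 - ((\e.3) ((\f.f) false))))
step 13: [beta@0.0.0] ((((\b.b) ((\c.c) 5)) - (let d = (if true then 9 else 8) in 3)) * (1 - ((\e.3) ((\f.f) false))))
step 14: [beta@0.0] ((((\c.c) 5) - (let d = (if true then 9 else 8) in 3)) * (1 - ((\e.3) ((\f.f) false))))
step 15: [beta@0.0] ((5 - (let d = (if true then 9 else 8) in 3)) * (1 - ((\e.3) ((\f.f) false))))
step 16: [let@0.1] ((5 - 3) * (1 - ((\e.3) ((\f.f) false))))
step 17: [delta@0] (2 * (1 - ((\e.3) ((\f.f) false))))
step 18: [beta@1.1] (2 * (1 - 3))
step 19: [delta@1] (2 * -2)
step 20: [delta@root] -4

Answer: -4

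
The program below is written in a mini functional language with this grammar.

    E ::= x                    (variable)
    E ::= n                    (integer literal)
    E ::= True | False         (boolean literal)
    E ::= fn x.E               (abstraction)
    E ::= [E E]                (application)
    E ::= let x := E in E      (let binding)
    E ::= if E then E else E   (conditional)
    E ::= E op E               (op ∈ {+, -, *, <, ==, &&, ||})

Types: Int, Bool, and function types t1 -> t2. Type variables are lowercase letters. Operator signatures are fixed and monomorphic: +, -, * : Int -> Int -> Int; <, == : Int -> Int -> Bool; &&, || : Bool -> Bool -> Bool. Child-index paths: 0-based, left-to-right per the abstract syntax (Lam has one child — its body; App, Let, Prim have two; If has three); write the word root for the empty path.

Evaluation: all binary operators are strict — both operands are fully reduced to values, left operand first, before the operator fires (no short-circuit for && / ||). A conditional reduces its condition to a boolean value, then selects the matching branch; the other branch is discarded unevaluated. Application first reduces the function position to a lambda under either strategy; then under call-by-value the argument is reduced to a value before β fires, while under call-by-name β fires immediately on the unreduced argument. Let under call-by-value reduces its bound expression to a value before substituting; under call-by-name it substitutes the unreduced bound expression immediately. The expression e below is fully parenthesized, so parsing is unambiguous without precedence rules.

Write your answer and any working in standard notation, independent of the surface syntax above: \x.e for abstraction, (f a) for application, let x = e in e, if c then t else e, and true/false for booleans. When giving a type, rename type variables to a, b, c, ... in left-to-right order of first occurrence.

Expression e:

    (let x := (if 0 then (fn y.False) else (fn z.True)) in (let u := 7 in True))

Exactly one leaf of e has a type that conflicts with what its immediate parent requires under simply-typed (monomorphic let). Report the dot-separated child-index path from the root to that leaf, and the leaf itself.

Derivation:
  unify Int ~ Bool
  FAIL: mismatch Int ~ Bool

Answer: 0.0 : 0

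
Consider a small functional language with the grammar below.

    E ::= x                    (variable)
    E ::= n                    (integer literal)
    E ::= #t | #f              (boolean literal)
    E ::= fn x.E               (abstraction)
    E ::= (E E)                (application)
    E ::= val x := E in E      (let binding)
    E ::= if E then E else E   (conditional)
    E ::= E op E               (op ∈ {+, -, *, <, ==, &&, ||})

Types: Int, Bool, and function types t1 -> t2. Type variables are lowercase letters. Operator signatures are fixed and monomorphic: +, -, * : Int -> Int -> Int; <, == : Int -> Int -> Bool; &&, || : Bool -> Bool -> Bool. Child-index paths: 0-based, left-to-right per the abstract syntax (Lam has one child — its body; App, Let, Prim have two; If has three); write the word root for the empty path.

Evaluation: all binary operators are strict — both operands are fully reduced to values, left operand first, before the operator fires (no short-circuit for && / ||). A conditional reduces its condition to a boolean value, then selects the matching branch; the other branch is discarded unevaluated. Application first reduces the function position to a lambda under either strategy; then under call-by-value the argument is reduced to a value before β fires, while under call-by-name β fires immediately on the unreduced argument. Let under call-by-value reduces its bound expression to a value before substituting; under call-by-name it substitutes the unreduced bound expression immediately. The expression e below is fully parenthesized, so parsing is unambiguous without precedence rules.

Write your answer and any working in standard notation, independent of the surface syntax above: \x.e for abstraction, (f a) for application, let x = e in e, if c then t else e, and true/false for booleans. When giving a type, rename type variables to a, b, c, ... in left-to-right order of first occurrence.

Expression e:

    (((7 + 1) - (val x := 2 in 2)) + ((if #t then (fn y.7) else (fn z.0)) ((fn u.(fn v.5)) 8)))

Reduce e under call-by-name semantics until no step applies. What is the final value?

Derivation:
step 0: (((7 + 1) - (let x = 2 in 2)) + ((if true then (\y.7) else (\z.0)) ((\u.(\v.5)) 8)))
step 1: [delta@0.0] ((8 - (let x = 2 in 2)) + ((if true then (\y.7) else (\z.0)) ((\u.(\v.5)) 8)))
step 2: [let@0.1] ((8 - 2) + ((if true then (\y.7) else (\z.0)) ((\u.(\v.5)) 8)))
step 3: [delta@0] (6 + ((if true then (\y.7) else (\z.0)) ((\u.(\v.5)) 8)))
step 4: [if@1.0] (6 + ((\y.7) ((\u.(\v.5)) 8)))
step 5: [beta@1] (6 + 7)
step 6: [delta@root] 13

Answer: 13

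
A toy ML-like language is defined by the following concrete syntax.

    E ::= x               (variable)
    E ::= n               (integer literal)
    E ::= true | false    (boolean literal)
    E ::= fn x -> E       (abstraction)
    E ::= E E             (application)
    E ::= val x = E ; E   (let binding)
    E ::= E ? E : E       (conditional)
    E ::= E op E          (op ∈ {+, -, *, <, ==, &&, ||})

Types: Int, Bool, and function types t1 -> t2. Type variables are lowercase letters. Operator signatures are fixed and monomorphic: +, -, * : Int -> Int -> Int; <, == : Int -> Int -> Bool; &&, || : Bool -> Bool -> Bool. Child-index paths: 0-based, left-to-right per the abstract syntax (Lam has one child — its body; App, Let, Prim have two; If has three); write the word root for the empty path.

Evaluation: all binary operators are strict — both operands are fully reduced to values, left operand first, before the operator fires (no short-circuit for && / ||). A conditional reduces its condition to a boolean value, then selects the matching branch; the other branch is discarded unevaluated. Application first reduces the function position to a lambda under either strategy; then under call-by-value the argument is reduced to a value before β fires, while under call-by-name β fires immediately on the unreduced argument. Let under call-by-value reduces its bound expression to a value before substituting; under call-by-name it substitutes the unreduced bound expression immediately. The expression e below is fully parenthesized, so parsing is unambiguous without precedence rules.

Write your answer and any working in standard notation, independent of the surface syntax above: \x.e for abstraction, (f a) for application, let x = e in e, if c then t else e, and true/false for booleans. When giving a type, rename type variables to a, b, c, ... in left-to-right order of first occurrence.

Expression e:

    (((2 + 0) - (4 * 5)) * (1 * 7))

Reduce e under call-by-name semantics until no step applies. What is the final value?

Answer: -126

Derivation:
step 0: (((2 + 0) - (4 * 5)) * (1 * 7))
step 1: [delta@0.0] ((2 - (4 * 5)) * (1 * 7))
step 2: [delta@0.1] ((2 - 20) * (1 * 7))
step 3: [delta@0] (-18 * (1 * 7))
step 4: [delta@1] (-18 * 7)
step 5: [delta@root] -126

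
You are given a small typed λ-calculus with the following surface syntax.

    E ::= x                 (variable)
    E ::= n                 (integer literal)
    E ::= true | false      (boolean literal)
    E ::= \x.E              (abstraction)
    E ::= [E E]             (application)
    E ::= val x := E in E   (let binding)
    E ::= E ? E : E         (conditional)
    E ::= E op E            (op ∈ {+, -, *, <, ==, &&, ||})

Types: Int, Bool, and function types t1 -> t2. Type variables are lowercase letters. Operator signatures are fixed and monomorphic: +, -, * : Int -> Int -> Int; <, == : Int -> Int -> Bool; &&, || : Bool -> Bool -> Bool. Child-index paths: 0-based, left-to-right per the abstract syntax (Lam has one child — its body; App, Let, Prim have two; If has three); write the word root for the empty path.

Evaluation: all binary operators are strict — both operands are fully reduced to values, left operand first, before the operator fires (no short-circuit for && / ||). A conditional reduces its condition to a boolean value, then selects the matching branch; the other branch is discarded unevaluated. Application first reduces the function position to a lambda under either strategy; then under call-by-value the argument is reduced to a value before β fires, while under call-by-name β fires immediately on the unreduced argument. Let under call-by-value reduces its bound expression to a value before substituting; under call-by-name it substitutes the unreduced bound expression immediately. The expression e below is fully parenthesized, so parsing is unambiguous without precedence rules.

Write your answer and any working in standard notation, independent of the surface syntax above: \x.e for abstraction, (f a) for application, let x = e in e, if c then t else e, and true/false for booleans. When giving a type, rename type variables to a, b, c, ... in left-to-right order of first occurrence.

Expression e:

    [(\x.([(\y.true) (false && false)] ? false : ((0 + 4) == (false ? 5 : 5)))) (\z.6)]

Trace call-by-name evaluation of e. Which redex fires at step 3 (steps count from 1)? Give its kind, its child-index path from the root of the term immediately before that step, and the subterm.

Answer: if at root : (if true then false else ((0 + 4) == (if false then 5 else 5)))

Working:
step 0: ((\x.(if ((\y.true) (false && false)) then false else ((0 + 4) == (if false then 5 else 5)))) (\z.6))
step 1: [beta@root] (if ((\y.true) (false && false)) then false else ((0 + 4) == (if false then 5 else 5)))
step 2: [beta@0] (if true then false else ((0 + 4) == (if false then 5 else 5)))
step 3: [if@root] false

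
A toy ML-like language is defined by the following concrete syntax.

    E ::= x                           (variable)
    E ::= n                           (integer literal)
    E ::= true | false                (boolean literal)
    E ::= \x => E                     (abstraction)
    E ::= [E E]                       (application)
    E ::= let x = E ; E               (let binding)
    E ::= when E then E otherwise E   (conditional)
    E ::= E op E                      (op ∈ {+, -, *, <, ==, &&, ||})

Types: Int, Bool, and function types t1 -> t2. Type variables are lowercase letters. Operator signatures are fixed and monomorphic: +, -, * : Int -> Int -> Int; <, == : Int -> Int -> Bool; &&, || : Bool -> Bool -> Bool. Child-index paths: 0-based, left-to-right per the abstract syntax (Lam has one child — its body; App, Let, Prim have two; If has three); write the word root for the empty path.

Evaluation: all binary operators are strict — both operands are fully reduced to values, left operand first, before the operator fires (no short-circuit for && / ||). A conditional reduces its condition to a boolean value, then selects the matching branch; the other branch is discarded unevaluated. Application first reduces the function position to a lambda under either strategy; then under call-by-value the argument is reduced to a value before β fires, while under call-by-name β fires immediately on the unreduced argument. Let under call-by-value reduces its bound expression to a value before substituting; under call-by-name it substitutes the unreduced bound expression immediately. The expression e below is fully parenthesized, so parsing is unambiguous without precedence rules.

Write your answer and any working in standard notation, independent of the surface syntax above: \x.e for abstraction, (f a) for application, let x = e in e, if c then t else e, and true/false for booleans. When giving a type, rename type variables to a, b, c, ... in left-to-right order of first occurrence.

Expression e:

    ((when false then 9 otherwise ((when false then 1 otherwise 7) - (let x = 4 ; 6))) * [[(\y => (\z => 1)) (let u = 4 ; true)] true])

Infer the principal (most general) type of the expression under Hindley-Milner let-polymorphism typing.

Derivation:
  unify Bool ~ Bool
  unify Bool ~ Bool
  unify Int ~ Int
  unify Int ~ Int
let x : Int
  unify Int ~ Int
  unify Int ~ Int
  unify Int ~ Int
\z._ : b -> Int
\y._ : a -> b -> Int
let u : Int
  unify a -> b -> Int ~ Bool -> c
  unify a ~ Bool
  unify b -> Int ~ c
_ _ : b -> Int
  unify b -> Int ~ Bool -> d
  unify b ~ Bool
  unify Int ~ d
_ _ : Int
  unify Int ~ Int

Answer: Int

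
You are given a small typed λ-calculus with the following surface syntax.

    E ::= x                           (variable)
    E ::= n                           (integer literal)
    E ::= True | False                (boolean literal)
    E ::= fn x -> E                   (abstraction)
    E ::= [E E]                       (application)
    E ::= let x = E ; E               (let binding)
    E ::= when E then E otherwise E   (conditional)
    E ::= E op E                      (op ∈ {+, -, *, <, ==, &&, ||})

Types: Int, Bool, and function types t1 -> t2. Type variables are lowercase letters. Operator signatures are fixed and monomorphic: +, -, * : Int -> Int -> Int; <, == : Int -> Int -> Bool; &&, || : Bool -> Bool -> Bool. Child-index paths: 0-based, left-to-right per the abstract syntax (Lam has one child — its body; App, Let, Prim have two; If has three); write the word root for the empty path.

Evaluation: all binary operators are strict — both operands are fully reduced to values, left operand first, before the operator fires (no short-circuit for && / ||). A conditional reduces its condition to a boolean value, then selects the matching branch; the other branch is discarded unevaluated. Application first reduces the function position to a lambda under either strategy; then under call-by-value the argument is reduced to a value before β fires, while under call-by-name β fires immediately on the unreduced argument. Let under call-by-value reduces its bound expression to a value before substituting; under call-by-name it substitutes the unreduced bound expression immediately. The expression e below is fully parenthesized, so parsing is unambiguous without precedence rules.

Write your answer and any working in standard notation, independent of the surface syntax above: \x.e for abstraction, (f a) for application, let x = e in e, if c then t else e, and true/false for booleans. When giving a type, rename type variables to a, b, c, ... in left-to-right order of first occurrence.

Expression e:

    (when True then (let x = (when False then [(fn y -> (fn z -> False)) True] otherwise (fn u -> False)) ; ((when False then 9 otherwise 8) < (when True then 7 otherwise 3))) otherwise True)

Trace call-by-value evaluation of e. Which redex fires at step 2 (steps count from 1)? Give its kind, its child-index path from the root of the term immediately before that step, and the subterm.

Answer: if at 0 : (if false then ((\y.(\z.false)) true) else (\u.false))

Working:
step 0: (if true then (let x = (if false then ((\y.(\z.false)) true) else (\u.false)) in ((if false then 9 else 8) < (if true then 7 else 3))) else true)
step 1: [if@root] (let x = (if false then ((\y.(\z.false)) true) else (\u.false)) in ((if false then 9 else 8) < (if true then 7 else 3)))
step 2: [if@0] (let x = (\u.false) in ((if false then 9 else 8) < (if true then 7 else 3)))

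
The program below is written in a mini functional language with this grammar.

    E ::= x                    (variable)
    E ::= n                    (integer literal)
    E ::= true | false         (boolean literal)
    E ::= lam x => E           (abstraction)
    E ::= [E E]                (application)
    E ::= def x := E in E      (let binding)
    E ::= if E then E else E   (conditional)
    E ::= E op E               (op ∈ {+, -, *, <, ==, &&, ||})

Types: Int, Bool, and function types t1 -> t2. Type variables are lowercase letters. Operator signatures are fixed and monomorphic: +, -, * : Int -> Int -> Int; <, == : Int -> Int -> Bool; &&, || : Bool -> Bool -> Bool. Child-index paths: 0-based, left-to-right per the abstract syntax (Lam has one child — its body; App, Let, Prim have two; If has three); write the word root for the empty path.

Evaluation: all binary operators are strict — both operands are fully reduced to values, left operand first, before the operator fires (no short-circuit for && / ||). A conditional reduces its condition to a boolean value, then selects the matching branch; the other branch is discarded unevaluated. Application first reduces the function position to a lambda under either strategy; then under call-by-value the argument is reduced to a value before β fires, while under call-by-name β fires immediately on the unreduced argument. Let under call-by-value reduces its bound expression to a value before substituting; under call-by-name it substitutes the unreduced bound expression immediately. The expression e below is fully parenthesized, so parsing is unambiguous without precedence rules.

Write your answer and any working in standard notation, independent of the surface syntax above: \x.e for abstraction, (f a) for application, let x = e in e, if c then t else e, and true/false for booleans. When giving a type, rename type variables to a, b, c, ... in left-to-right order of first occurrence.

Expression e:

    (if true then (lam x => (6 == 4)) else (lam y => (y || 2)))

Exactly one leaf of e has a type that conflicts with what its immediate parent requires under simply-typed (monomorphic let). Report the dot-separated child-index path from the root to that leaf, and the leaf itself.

Answer: 2.0.1 : 2

Working:
  unify Bool ~ Bool
  unify Int ~ Int
  unify Int ~ Int
\x._ : a -> Bool
y : b
  unify b ~ Bool
  unify Int ~ Bool
  FAIL: mismatch Int ~ Bool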